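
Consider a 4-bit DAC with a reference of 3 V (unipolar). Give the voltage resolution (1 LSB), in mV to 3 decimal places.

187.500 mV

Full-scale span = 3 V.
LSB = 3 / 2^4 = 3 / 16 = 0.1875 V = 187.500 mV.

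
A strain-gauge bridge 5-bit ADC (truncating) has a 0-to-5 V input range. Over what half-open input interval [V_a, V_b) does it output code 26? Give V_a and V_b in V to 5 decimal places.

[4.06250 V, 4.21875 V)

LSB = 5/2^5 = 156.250 mV.
V_a = V_low + 26·LSB = 4.0625 V; V_b = V_low + 27·LSB = 4.21875 V.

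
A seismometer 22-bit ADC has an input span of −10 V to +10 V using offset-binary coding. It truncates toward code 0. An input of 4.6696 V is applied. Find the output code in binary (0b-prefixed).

With 4194304 levels over 20 V, one step is 4.77 µV.
(4.6696 − (−10)) / 4.76837e-06 = 3076438.098 LSBs.
⌊·⌋(3076438.098) = 3076438.
In binary (0b-prefixed): 0b1011101111000101010110.

code 0b1011101111000101010110 (decimal 3076438)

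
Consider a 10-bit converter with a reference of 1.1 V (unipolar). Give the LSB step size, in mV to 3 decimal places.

1.074 mV

Full-scale span = 1.1 V.
LSB = 1.1 / 2^10 = 1.1 / 1024 = 0.00107422 V = 1.074 mV.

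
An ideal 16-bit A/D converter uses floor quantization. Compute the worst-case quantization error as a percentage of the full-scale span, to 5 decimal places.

0.00153 %

Truncating → worst-case error = 1 LSB = V_FS/2^16, so 100/65536 = 0.00152588 % of full scale.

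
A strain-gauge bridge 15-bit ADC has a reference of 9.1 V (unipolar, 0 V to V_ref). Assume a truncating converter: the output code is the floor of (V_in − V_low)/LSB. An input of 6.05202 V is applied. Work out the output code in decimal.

code 21792

Full-scale span = 9.1 V; LSB = 9.1/2^15 = 277.71 µV.
(6.05202 − 0) / 0.00027771 = 21792.592 LSBs.
⌊·⌋(21792.592) = 21792.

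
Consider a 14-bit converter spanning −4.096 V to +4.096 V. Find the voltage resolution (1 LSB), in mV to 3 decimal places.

Full-scale span = 8.192 V.
LSB = 8.192 / 2^14 = 8.192 / 16384 = 0.0005 V = 0.500 mV.

0.500 mV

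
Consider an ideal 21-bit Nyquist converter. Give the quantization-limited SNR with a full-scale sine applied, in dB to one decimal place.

SNR ≈ 6.02·N + 1.76 dB = 6.02·21 + 1.76 = 128.18 dB.

128.2 dB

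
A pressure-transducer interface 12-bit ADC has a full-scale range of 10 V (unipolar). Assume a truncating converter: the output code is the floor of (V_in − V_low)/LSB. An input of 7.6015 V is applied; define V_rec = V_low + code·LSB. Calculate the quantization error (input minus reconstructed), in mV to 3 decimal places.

1.402 mV

Step size: 10 V ÷ 2^12 = 2.441 mV.
(7.6015 − 0)/0.00244141 = 3113.5744; ⌊·⌋ gives code 3113.
Reconstructed: 7.6000977 V.
Difference: 0.00140234 V → 1.402 mV.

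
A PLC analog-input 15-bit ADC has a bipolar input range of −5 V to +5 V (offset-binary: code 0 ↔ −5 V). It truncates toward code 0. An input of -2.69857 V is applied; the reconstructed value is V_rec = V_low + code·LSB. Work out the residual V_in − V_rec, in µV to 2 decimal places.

One LSB is 10 V / 32768 = 305.18 µV.
(V_in − V_low)/LSB = (-2.69857 − (−5))/0.000305176 = 7541.3258 → code 7541 (floor).
Reconstructed: -2.6986694 V.
V_in − V_rec = 9.94336e-05 V = 99.43 µV.

99.43 µV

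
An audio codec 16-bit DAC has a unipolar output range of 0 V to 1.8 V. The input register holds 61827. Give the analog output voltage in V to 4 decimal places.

LSB = 1.8 V / 2^16 = 27.47 µV.
V_out = 0 + 61827 × 2.74658e-05 V = 1.69813 V.

1.6981 V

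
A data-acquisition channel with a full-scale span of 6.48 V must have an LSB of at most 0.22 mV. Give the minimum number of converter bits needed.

Number of steps required ≥ 6.48 V / 0.22 mV = 29454.55.
Need 2^N ≥ 29454.55; 2^14 = 16384, 2^15 = 32768.
Minimum N = 15.

15 bits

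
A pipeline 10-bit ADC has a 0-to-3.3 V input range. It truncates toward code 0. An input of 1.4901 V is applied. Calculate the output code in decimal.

With 1024 levels over 3.3 V, one step is 3.223 mV.
(1.4901 − 0) / 0.00322266 = 462.383 LSBs.
Floor → code 462.

code 462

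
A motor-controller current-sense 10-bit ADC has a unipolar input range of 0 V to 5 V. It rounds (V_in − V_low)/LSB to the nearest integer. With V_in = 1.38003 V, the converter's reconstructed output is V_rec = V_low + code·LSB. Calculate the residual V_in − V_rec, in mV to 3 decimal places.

Step size: 5 V ÷ 2^10 = 4.883 mV.
(V_in − V_low)/LSB = (1.38003 − 0)/0.00488281 = 282.6301 → code 283 (round).
Code 283 maps back to 0 + 283×0.00488281 V = 1.3818359 V.
Error = 1.38003 − 1.3818359 = -0.00180594 V = -1.806 mV.

-1.806 mV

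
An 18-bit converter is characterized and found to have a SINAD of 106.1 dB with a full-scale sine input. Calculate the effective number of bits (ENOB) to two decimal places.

ENOB = (SINAD − 1.76) / 6.02 = (106.1 − 1.76)/6.02 = 17.332.

17.33 bits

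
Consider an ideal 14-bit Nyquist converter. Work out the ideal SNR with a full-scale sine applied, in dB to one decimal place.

SNR ≈ 6.02·N + 1.76 dB = 6.02·14 + 1.76 = 86.04 dB.

86.0 dB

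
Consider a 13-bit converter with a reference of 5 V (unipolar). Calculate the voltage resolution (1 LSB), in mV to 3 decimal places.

0.610 mV

Full-scale span = 5 V.
LSB = 5 / 2^13 = 5 / 8192 = 0.000610352 V = 0.610 mV.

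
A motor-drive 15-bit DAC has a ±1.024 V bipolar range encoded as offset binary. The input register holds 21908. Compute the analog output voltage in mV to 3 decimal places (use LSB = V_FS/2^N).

LSB = 2.048 V / 2^15 = 62.50 µV.
V_out = (−1.024) + 21908 × 6.25e-05 V = 0.34525 V.
= 345.250 mV.

345.250 mV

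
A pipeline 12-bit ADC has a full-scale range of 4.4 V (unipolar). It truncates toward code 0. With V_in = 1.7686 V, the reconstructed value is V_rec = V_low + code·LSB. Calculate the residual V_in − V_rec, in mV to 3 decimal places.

0.436 mV

LSB = 4.4/2^12 = 1.074 mV.
(V_in − V_low)/LSB = (1.7686 − 0)/0.00107422 = 1646.4058 → code 1646 (floor).
Reconstructed: 1.7681641 V.
Error = 1.7686 − 1.7681641 = 0.000435938 V = 0.436 mV.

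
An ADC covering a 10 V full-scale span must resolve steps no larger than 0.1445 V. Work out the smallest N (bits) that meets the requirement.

7 bits

Number of steps required ≥ 10 V / 0.1445 V = 69.20.
Need 2^N ≥ 69.20; 2^6 = 64, 2^7 = 128.
Minimum N = 7.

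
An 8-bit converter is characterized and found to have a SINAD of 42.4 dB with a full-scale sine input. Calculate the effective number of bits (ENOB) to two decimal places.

ENOB = (SINAD − 1.76) / 6.02 = (42.4 − 1.76)/6.02 = 6.751.

6.75 bits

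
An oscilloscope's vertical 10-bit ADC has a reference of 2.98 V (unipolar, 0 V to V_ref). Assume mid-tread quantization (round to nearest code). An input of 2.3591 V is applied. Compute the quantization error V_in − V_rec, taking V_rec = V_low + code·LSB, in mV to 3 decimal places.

Step size: 2.98 V ÷ 2^10 = 2.910 mV.
(V_in − V_low)/LSB = (2.3591 − 0)/0.00291016 = 810.6438 → code 811 (round).
Reconstructed: 2.3601367 V.
V_in − V_rec = -0.00103672 V = -1.037 mV.

-1.037 mV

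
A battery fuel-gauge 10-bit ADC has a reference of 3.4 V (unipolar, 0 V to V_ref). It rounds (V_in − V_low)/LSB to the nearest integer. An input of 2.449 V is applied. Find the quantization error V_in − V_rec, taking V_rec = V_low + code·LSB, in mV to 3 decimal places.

-1.391 mV

One LSB is 3.4 V / 1024 = 3.320 mV.
(2.449 − 0)/0.00332031 = 737.5812; round gives code 738.
Code 738 maps back to 0 + 738×0.00332031 V = 2.4503906 V.
Difference: -0.00139062 V → -1.391 mV.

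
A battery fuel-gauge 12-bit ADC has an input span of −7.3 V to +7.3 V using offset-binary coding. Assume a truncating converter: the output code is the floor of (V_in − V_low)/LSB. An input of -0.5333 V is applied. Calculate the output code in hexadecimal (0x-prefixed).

code 0x76A (decimal 1898)

Full-scale span = 14.6 V; LSB = 14.6/2^12 = 3.564 mV.
Input sits at 1898.384 steps above V_low.
⌊·⌋(1898.384) = 1898.
In hexadecimal (0x-prefixed): 0x76A.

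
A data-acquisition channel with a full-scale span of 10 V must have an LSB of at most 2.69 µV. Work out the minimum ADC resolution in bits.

22 bits

Number of steps required ≥ 10 V / 2.69 µV = 3717472.12.
Need 2^N ≥ 3717472.12; 2^21 = 2097152, 2^22 = 4194304.
Minimum N = 22.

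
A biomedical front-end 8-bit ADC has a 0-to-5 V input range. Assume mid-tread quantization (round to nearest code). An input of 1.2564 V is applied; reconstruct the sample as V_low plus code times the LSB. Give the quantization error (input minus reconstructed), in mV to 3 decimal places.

6.400 mV

LSB = 5/2^8 = 19.531 mV.
(V_in − V_low)/LSB = (1.2564 − 0)/0.0195312 = 64.3277 → code 64 (round).
V_rec = 0 + 64·0.0195312 = 1.25 V.
Error = 1.2564 − 1.25 = 0.0064 V = 6.400 mV.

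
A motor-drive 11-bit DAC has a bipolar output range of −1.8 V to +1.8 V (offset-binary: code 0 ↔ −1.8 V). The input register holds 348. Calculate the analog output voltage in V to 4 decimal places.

LSB = 3.6 V / 2^11 = 1.758 mV.
V_out = (−1.8) + 348 × 0.00175781 V = -1.18828 V.

-1.1883 V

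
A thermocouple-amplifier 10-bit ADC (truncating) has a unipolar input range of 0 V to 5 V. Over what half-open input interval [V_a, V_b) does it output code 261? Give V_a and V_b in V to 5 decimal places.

LSB = 5/2^10 = 4.883 mV.
V_a = V_low + 261·LSB = 1.27441 V; V_b = V_low + 262·LSB = 1.2793 V.

[1.27441 V, 1.27930 V)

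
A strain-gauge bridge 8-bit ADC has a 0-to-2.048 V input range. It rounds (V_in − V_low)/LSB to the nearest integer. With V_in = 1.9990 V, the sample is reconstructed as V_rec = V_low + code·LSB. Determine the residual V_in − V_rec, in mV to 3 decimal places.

One LSB is 2.048 V / 256 = 8.000 mV.
(V_in − V_low)/LSB = (1.9990 − 0)/0.008 = 249.8750 → code 250 (round).
V_rec = 0 + 250·0.008 = 2 V.
Difference: -0.001 V → -1.000 mV.

-1.000 mV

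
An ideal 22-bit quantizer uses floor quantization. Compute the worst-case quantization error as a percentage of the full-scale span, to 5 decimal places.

0.00002 %

Truncating → worst-case error = 1 LSB = V_FS/2^22, so 100/4194304 = 2.38419e-05 % of full scale.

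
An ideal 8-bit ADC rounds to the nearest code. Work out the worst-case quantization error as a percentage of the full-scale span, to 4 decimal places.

0.1953 %

Rounding → worst-case error = ½ LSB = V_FS/2^9, so 100/512 = 0.195312 % of full scale.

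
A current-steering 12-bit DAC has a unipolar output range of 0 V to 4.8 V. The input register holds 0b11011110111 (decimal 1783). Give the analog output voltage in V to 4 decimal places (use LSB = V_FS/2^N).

2.0895 V

LSB = 4.8 V / 2^12 = 1.172 mV.
Code 0b11011110111 = 1783 decimal.
V_out = 0 + 1783 × 0.00117187 V = 2.08945 V.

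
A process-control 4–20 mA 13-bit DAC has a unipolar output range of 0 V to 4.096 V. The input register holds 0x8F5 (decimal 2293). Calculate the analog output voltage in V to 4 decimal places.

LSB = 4.096 V / 2^13 = 0.500 mV.
Code 0x8F5 = 2293 decimal.
V_out = 0 + 2293 × 0.0005 V = 1.1465 V.

1.1465 V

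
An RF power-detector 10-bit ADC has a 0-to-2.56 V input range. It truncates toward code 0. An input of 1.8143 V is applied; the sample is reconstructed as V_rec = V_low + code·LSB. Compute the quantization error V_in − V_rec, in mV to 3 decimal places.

1.800 mV

One LSB is 2.56 V / 1024 = 2.500 mV.
(V_in − V_low)/LSB = (1.8143 − 0)/0.0025 = 725.7200 → code 725 (floor).
Reconstructed: 1.8125 V.
Error = 1.8143 − 1.8125 = 0.0018 V = 1.800 mV.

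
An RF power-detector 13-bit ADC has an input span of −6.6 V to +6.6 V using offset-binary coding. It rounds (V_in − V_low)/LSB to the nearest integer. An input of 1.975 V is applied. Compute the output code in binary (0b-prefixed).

LSB = 13.2 V / 8192 = 1.611 mV.
(1.975 − (−6.6)) / 0.00161133 = 5321.697 LSBs.
round(5321.697) = 5322.
In binary (0b-prefixed): 0b1010011001010.

code 0b1010011001010 (decimal 5322)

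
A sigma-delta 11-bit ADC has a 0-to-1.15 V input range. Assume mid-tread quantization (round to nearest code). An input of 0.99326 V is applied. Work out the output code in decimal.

code 1769

LSB = 1.15 V / 2048 = 0.562 mV.
(V_in − V_low)/LSB = (0.99326 − 0) / 0.000561523 = 1768.867.
round(1768.867) = 1769.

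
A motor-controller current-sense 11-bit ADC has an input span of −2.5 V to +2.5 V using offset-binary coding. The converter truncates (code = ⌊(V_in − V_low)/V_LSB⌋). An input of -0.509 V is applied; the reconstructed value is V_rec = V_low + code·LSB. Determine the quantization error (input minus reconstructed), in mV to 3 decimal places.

LSB = 5/2^11 = 2.441 mV.
(V_in − V_low)/LSB = (-0.509 − (−2.5))/0.00244141 = 815.5136 → code 815 (floor).
V_rec = (−2.5) + 815·0.00244141 = -0.51025391 V.
V_in − V_rec = 0.00125391 V = 1.254 mV.

1.254 mV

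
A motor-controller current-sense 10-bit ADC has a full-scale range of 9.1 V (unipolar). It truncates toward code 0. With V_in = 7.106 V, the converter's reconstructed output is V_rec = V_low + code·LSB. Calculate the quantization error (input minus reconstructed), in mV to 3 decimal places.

LSB = 9.1/2^10 = 8.887 mV.
(7.106 − 0)/0.00888672 = 799.6202; ⌊·⌋ gives code 799.
Reconstructed: 7.1004883 V.
Error = 7.106 − 7.1004883 = 0.00551172 V = 5.512 mV.

5.512 mV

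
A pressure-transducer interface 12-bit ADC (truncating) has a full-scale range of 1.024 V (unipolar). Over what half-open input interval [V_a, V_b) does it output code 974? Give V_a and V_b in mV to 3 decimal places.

LSB = 1.024/2^12 = 250.00 µV.
V_a = V_low + 974·LSB = 0.2435 V; V_b = V_low + 975·LSB = 0.24375 V.

[243.500 mV, 243.750 mV)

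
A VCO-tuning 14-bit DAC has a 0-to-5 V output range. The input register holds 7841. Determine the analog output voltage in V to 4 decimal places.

LSB = 5 V / 2^14 = 305.18 µV.
V_out = 0 + 7841 × 0.000305176 V = 2.39288 V.

2.3929 V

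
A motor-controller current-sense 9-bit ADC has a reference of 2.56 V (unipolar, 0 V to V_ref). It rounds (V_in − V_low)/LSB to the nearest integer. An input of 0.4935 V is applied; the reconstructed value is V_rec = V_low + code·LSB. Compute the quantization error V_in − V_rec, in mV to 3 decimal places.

-1.500 mV

LSB = 2.56/2^9 = 5.000 mV.
(0.4935 − 0)/0.005 = 98.7000; round gives code 99.
Reconstructed: 0.495 V.
Error = 0.4935 − 0.495 = -0.0015 V = -1.500 mV.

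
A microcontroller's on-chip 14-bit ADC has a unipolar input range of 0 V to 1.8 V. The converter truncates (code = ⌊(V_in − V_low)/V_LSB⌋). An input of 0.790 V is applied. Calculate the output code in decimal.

code 7190

Full-scale span = 1.8 V; LSB = 1.8/2^14 = 109.86 µV.
(0.790 − 0) / 0.000109863 = 7190.756 LSBs.
Floor → code 7190.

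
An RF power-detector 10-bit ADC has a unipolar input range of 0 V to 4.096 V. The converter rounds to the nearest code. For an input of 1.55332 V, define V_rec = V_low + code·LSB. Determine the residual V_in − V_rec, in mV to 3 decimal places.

One LSB is 4.096 V / 1024 = 4.000 mV.
(1.55332 − 0)/0.004 = 388.3300; round gives code 388.
Reconstructed: 1.552 V.
V_in − V_rec = 0.00132 V = 1.320 mV.

1.320 mV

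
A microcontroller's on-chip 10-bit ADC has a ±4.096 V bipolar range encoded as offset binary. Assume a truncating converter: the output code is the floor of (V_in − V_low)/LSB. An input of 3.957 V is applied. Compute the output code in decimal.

With 1024 levels over 8.192 V, one step is 8.000 mV.
(V_in − V_low)/LSB = (3.957 − (−4.096)) / 0.008 = 1006.625.
So the output code is 1006.

code 1006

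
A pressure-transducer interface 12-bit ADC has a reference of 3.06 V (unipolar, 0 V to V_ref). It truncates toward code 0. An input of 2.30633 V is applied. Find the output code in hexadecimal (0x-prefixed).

Full-scale span = 3.06 V; LSB = 3.06/2^12 = 0.747 mV.
(V_in − V_low)/LSB = (2.30633 − 0) / 0.00074707 = 3087.166.
Floor → code 3087.
In hexadecimal (0x-prefixed): 0xC0F.

code 0xC0F (decimal 3087)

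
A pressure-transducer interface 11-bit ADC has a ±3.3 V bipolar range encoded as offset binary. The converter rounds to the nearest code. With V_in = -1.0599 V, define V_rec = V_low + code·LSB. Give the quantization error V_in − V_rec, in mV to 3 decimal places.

0.354 mV

One LSB is 6.6 V / 2048 = 3.223 mV.
Scaled input = 695.1098 LSBs, so code = 695.
V_rec = (−3.3) + 695·0.00322266 = -1.0602539 V.
Error = -1.0599 − (−1.0602539) = 0.000353906 V = 0.354 mV.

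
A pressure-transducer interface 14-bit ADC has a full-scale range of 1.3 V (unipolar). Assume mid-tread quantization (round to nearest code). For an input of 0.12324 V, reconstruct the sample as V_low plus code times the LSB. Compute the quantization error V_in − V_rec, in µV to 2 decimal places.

16.12 µV

One LSB is 1.3 V / 16384 = 79.35 µV.
(V_in − V_low)/LSB = (0.12324 − 0)/7.93457e-05 = 1553.2032 → code 1553 (round).
Reconstructed: 0.12322388 V.
Error = 0.12324 − 0.12322388 = 1.6123e-05 V = 16.12 µV.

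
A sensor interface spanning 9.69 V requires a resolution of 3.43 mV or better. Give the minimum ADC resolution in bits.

Number of steps required ≥ 9.69 V / 3.43 mV = 2825.07.
Need 2^N ≥ 2825.07; 2^11 = 2048, 2^12 = 4096.
Minimum N = 12.

12 bits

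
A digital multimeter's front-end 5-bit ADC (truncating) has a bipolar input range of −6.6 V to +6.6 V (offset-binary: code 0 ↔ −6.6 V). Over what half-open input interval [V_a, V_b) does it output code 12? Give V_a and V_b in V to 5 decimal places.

LSB = 13.2/2^5 = 412.500 mV.
V_a = V_low + 12·LSB = -1.65 V; V_b = V_low + 13·LSB = -1.2375 V.

[-1.65000 V, -1.23750 V)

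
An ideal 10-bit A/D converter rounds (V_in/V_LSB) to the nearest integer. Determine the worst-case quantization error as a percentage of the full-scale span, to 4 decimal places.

0.0488 %

Rounding → worst-case error = ½ LSB = V_FS/2^11, so 100/2048 = 0.0488281 % of full scale.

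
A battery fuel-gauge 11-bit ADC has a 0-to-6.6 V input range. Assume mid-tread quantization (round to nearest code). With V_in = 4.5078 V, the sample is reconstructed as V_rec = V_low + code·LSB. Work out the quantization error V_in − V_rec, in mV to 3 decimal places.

Step size: 6.6 V ÷ 2^11 = 3.223 mV.
Scaled input = 1398.7840 LSBs, so code = 1399.
Code 1399 maps back to 0 + 1399×0.00322266 V = 4.5084961 V.
Error = 4.5078 − 4.5084961 = -0.000696094 V = -0.696 mV.

-0.696 mV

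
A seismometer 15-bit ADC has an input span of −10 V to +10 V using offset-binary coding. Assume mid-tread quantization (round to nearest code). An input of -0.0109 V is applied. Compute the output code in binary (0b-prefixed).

LSB = 20 V / 32768 = 0.610 mV.
(V_in − V_low)/LSB = (-0.0109 − (−10)) / 0.000610352 = 16366.141.
round(16366.141) = 16366.
In binary (0b-prefixed): 0b11111111101110.

code 0b11111111101110 (decimal 16366)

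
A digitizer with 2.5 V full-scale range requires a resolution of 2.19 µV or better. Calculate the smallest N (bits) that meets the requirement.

21 bits

Number of steps required ≥ 2.5 V / 2.19 µV = 1141552.51.
Need 2^N ≥ 1141552.51; 2^20 = 1048576, 2^21 = 2097152.
Minimum N = 21.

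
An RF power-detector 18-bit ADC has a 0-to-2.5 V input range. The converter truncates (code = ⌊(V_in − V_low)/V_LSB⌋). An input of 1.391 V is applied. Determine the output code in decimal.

code 145856

LSB = 2.5 V / 262144 = 9.54 µV.
Input sits at 145856.922 steps above V_low.
Floor → code 145856.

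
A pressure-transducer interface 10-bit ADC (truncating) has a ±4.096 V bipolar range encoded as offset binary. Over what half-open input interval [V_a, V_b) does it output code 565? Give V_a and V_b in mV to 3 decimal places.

[424.000 mV, 432.000 mV)

LSB = 8.192/2^10 = 8.000 mV.
V_a = V_low + 565·LSB = 0.424 V; V_b = V_low + 566·LSB = 0.432 V.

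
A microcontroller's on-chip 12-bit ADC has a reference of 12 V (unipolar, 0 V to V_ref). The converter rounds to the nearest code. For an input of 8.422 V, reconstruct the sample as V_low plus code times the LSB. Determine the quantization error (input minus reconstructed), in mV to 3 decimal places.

-0.852 mV

One LSB is 12 V / 4096 = 2.930 mV.
Scaled input = 2874.7093 LSBs, so code = 2875.
Reconstructed: 8.4228516 V.
V_in − V_rec = -0.000851562 V = -0.852 mV.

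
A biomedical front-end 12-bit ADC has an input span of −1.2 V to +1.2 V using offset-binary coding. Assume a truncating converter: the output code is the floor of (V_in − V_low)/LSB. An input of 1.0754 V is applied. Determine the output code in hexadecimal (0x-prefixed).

With 4096 levels over 2.4 V, one step is 0.586 mV.
(1.0754 − (−1.2)) / 0.000585937 = 3883.349 LSBs.
⌊·⌋(3883.349) = 3883.
In hexadecimal (0x-prefixed): 0xF2B.

code 0xF2B (decimal 3883)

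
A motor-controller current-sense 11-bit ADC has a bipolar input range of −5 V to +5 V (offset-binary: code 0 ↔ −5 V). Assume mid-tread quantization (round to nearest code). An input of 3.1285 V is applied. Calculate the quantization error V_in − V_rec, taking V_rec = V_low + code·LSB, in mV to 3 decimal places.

-1.383 mV

LSB = 10/2^11 = 4.883 mV.
(3.1285 − (−5))/0.00488281 = 1664.7168; round gives code 1665.
Code 1665 maps back to (−5) + 1665×0.00488281 V = 3.1298828 V.
V_in − V_rec = -0.00138281 V = -1.383 mV.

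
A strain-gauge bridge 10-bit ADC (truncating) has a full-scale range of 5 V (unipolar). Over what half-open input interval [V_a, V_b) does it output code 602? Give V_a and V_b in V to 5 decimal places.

[2.93945 V, 2.94434 V)

LSB = 5/2^10 = 4.883 mV.
V_a = V_low + 602·LSB = 2.93945 V; V_b = V_low + 603·LSB = 2.94434 V.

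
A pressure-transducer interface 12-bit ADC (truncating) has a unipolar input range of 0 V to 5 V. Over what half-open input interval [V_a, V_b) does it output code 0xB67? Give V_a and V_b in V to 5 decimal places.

[3.56323 V, 3.56445 V)

LSB = 5/2^12 = 1.221 mV.
Code 0xB67 = 2919 decimal.
V_a = V_low + 2919·LSB = 3.56323 V; V_b = V_low + 2920·LSB = 3.56445 V.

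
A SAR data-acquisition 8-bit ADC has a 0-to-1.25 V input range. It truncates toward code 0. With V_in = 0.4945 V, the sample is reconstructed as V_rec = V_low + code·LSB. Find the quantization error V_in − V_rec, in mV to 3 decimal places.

1.336 mV

Step size: 1.25 V ÷ 2^8 = 4.883 mV.
(V_in − V_low)/LSB = (0.4945 − 0)/0.00488281 = 101.2736 → code 101 (floor).
V_rec = 0 + 101·0.00488281 = 0.49316406 V.
V_in − V_rec = 0.00133594 V = 1.336 mV.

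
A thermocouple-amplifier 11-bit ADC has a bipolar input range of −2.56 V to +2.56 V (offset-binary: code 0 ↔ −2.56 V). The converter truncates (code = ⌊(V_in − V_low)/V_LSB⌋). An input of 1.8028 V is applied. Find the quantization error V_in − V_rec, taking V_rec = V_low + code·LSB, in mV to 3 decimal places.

0.300 mV

LSB = 5.12/2^11 = 2.500 mV.
(V_in − V_low)/LSB = (1.8028 − (−2.56))/0.0025 = 1745.1200 → code 1745 (floor).
Code 1745 maps back to (−2.56) + 1745×0.0025 V = 1.8025 V.
Error = 1.8028 − 1.8025 = 0.0003 V = 0.300 mV.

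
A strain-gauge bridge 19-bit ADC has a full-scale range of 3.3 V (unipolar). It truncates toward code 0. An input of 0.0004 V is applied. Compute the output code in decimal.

Full-scale span = 3.3 V; LSB = 3.3/2^19 = 6.29 µV.
(V_in − V_low)/LSB = (0.0004 − 0) / 6.29425e-06 = 63.550.
Floor → code 63.

code 63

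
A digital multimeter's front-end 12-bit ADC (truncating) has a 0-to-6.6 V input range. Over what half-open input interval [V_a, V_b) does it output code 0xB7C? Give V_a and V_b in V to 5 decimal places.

LSB = 6.6/2^12 = 1.611 mV.
Code 0xB7C = 2940 decimal.
V_a = V_low + 2940·LSB = 4.7373 V; V_b = V_low + 2941·LSB = 4.73892 V.

[4.73730 V, 4.73892 V)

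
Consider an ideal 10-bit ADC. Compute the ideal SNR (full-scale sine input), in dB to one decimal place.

62.0 dB

SNR ≈ 6.02·N + 1.76 dB = 6.02·10 + 1.76 = 61.96 dB.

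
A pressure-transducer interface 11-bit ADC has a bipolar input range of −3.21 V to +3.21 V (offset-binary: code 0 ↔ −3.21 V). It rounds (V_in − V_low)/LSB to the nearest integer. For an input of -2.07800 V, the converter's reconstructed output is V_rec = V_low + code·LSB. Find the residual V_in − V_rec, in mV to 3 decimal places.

0.350 mV

Step size: 6.42 V ÷ 2^11 = 3.135 mV.
(V_in − V_low)/LSB = (-2.07800 − (−3.21))/0.00313477 = 361.1115 → code 361 (round).
V_rec = (−3.21) + 361·0.00313477 = -2.0783496 V.
Difference: 0.000349609 V → 0.350 mV.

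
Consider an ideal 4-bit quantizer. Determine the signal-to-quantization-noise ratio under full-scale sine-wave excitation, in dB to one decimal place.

SNR ≈ 6.02·N + 1.76 dB = 6.02·4 + 1.76 = 25.84 dB.

25.8 dB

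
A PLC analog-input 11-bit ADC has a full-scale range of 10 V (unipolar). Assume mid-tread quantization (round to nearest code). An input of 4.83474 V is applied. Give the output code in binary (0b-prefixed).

code 0b1111011110 (decimal 990)

LSB = 10 V / 2048 = 4.883 mV.
(V_in − V_low)/LSB = (4.83474 − 0) / 0.00488281 = 990.155.
round(990.155) = 990.
In binary (0b-prefixed): 0b1111011110.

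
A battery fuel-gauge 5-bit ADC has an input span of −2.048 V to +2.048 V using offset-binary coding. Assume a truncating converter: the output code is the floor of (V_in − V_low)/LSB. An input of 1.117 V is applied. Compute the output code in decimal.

code 24

Full-scale span = 4.096 V; LSB = 4.096/2^5 = 128.000 mV.
Input sits at 24.727 steps above V_low.
So the output code is 24.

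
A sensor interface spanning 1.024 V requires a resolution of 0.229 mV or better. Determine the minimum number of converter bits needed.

Number of steps required ≥ 1.024 V / 0.229 mV = 4471.62.
Need 2^N ≥ 4471.62; 2^12 = 4096, 2^13 = 8192.
Minimum N = 13.

13 bits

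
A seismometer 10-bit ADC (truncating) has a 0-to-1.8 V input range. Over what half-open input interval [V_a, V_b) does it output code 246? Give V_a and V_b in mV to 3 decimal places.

[432.422 mV, 434.180 mV)

LSB = 1.8/2^10 = 1.758 mV.
V_a = V_low + 246·LSB = 0.432422 V; V_b = V_low + 247·LSB = 0.43418 V.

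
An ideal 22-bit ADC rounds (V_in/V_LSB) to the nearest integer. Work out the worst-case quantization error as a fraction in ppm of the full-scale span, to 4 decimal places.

Rounding → worst-case error = ½ LSB = V_FS/2^23, so 1e+06/8388608 = 0.119209 ppm of full scale.

0.1192 ppm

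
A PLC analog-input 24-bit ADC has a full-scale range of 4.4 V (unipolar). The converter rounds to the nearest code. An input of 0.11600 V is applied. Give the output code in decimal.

code 442308

Full-scale span = 4.4 V; LSB = 4.4/2^24 = 0.26 µV.
(V_in − V_low)/LSB = (0.11600 − 0) / 2.6226e-07 = 442308.422.
Round → code 442308.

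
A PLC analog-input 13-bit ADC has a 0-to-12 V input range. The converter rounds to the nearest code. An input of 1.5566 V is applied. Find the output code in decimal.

code 1063

LSB = 12 V / 8192 = 1.465 mV.
(1.5566 − 0) / 0.00146484 = 1062.639 LSBs.
So the output code is 1063.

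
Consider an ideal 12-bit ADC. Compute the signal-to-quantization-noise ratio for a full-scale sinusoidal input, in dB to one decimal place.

SNR ≈ 6.02·N + 1.76 dB = 6.02·12 + 1.76 = 74.00 dB.

74.0 dB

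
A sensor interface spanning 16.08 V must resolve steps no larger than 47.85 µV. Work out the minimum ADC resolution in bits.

Number of steps required ≥ 16.08 V / 47.85 µV = 336050.16.
Need 2^N ≥ 336050.16; 2^18 = 262144, 2^19 = 524288.
Minimum N = 19.

19 bits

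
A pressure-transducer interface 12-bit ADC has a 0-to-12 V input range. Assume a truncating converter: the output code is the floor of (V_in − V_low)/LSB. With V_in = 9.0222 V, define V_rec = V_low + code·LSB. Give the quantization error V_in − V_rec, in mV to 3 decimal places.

1.692 mV

LSB = 12/2^12 = 2.930 mV.
Scaled input = 3079.5776 LSBs, so code = 3079.
Reconstructed: 9.0205078 V.
Error = 9.0222 − 9.0205078 = 0.00169219 V = 1.692 mV.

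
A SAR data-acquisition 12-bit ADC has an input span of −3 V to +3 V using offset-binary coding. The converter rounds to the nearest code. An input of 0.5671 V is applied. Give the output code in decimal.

LSB = 6 V / 4096 = 1.465 mV.
(0.5671 − (−3)) / 0.00146484 = 2435.140 LSBs.
So the output code is 2435.

code 2435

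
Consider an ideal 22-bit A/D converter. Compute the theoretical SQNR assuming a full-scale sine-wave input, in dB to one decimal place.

134.2 dB

SNR ≈ 6.02·N + 1.76 dB = 6.02·22 + 1.76 = 134.20 dB.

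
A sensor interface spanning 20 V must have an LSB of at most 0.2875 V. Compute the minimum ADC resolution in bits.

Number of steps required ≥ 20 V / 0.2875 V = 69.57.
Need 2^N ≥ 69.57; 2^6 = 64, 2^7 = 128.
Minimum N = 7.

7 bits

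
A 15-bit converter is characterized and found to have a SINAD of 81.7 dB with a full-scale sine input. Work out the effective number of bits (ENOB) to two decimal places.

13.28 bits

ENOB = (SINAD − 1.76) / 6.02 = (81.7 − 1.76)/6.02 = 13.279.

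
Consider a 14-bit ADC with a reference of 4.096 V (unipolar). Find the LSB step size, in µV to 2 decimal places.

Full-scale span = 4.096 V.
LSB = 4.096 / 2^14 = 4.096 / 16384 = 0.00025 V = 250.00 µV.

250.00 µV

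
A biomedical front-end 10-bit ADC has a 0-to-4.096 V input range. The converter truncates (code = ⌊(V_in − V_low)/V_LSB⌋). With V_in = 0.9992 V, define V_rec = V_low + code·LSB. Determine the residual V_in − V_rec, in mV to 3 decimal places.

One LSB is 4.096 V / 1024 = 4.000 mV.
(0.9992 − 0)/0.004 = 249.8000; ⌊·⌋ gives code 249.
Reconstructed: 0.996 V.
Difference: 0.0032 V → 3.200 mV.

3.200 mV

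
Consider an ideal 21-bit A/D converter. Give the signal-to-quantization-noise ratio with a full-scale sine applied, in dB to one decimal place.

SNR ≈ 6.02·N + 1.76 dB = 6.02·21 + 1.76 = 128.18 dB.

128.2 dB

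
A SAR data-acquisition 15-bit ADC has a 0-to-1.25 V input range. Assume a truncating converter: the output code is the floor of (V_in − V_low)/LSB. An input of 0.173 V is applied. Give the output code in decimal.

code 4535

LSB = 1.25 V / 32768 = 38.15 µV.
Input sits at 4535.091 steps above V_low.
⌊·⌋(4535.091) = 4535.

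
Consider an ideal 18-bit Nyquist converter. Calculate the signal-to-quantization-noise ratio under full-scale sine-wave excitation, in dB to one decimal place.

110.1 dB

SNR ≈ 6.02·N + 1.76 dB = 6.02·18 + 1.76 = 110.12 dB.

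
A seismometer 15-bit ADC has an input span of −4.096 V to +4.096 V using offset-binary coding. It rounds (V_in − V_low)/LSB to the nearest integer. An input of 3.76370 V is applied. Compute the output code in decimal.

With 32768 levels over 8.192 V, one step is 250.00 µV.
(V_in − V_low)/LSB = (3.76370 − (−4.096)) / 0.00025 = 31438.800.
So the output code is 31439.

code 31439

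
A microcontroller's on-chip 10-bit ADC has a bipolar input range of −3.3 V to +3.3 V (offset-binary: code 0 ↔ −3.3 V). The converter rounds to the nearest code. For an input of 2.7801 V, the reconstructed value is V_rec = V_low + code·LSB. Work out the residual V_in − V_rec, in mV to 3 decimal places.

2.170 mV

LSB = 6.6/2^10 = 6.445 mV.
(V_in − V_low)/LSB = (2.7801 − (−3.3))/0.00644531 = 943.3367 → code 943 (round).
Reconstructed: 2.7779297 V.
V_in − V_rec = 0.00217031 V = 2.170 mV.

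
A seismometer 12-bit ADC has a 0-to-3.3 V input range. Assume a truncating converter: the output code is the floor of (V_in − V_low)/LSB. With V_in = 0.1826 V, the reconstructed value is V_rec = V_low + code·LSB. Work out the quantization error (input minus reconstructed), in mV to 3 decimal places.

LSB = 3.3/2^12 = 0.806 mV.
Scaled input = 226.6453 LSBs, so code = 226.
Code 226 maps back to 0 + 226×0.000805664 V = 0.18208008 V.
Error = 0.1826 − 0.18208008 = 0.000519922 V = 0.520 mV.

0.520 mV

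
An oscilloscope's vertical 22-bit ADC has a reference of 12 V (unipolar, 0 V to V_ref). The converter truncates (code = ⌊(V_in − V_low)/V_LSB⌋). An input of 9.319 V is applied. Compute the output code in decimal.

With 4194304 levels over 12 V, one step is 2.86 µV.
(9.319 − 0) / 2.86102e-06 = 3257226.581 LSBs.
⌊·⌋(3257226.581) = 3257226.

code 3257226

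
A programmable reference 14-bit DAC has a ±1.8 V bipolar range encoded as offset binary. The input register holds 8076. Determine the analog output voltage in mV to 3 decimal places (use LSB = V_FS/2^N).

LSB = 3.6 V / 2^14 = 219.73 µV.
V_out = (−1.8) + 8076 × 0.000219727 V = -0.0254883 V.
= -25.488 mV.

-25.488 mV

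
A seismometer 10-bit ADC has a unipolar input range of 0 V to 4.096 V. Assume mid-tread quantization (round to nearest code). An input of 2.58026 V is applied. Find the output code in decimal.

With 1024 levels over 4.096 V, one step is 4.000 mV.
(V_in − V_low)/LSB = (2.58026 − 0) / 0.004 = 645.065.
So the output code is 645.

code 645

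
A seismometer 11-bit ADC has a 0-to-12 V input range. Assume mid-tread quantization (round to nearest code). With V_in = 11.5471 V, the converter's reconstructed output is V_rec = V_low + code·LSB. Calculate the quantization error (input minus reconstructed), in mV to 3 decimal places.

Step size: 12 V ÷ 2^11 = 5.859 mV.
Scaled input = 1970.7051 LSBs, so code = 1971.
Reconstructed: 11.548828 V.
Difference: -0.00172813 V → -1.728 mV.

-1.728 mV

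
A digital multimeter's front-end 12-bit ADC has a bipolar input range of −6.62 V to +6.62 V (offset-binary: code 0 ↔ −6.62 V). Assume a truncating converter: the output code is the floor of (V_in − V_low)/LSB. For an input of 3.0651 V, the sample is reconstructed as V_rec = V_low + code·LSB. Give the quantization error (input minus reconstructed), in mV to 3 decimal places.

One LSB is 13.24 V / 4096 = 3.232 mV.
Scaled input = 2996.2364 LSBs, so code = 2996.
Reconstructed: 3.0643359 V.
Difference: 0.000764062 V → 0.764 mV.

0.764 mV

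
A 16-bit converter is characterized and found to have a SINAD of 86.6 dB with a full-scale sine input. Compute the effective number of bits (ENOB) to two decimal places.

14.09 bits

ENOB = (SINAD − 1.76) / 6.02 = (86.6 − 1.76)/6.02 = 14.093.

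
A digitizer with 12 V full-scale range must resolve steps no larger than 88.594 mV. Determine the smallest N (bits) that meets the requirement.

8 bits

Number of steps required ≥ 12 V / 88.594 mV = 135.45.
Need 2^N ≥ 135.45; 2^7 = 128, 2^8 = 256.
Minimum N = 8.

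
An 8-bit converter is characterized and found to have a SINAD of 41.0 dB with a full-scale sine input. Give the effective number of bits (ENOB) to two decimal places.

ENOB = (SINAD − 1.76) / 6.02 = (41.0 − 1.76)/6.02 = 6.518.

6.52 bits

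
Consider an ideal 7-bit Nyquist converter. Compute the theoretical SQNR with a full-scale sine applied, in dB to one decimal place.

43.9 dB

SNR ≈ 6.02·N + 1.76 dB = 6.02·7 + 1.76 = 43.90 dB.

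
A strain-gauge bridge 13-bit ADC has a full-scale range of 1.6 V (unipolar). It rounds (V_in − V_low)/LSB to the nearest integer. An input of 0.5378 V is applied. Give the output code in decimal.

code 2754

Full-scale span = 1.6 V; LSB = 1.6/2^13 = 195.31 µV.
(0.5378 − 0) / 0.000195313 = 2753.536 LSBs.
So the output code is 2754.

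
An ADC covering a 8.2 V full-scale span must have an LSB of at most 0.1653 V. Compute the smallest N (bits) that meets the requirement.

6 bits

Number of steps required ≥ 8.2 V / 0.1653 V = 49.61.
Need 2^N ≥ 49.61; 2^5 = 32, 2^6 = 64.
Minimum N = 6.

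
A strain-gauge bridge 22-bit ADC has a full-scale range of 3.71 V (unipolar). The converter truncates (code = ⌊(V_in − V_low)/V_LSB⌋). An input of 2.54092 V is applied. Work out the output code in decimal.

LSB = 3.71 V / 4194304 = 0.88 µV.
(2.54092 − 0) / 8.84533e-07 = 2872612.108 LSBs.
So the output code is 2872612.

code 2872612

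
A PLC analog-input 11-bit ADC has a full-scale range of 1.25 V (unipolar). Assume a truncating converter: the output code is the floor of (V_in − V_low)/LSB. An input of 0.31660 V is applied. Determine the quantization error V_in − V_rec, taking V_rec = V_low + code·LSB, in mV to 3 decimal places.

0.438 mV

One LSB is 1.25 V / 2048 = 0.610 mV.
(V_in − V_low)/LSB = (0.31660 − 0)/0.000610352 = 518.7174 → code 518 (floor).
Code 518 maps back to 0 + 518×0.000610352 V = 0.31616211 V.
Error = 0.31660 − 0.31616211 = 0.000437891 V = 0.438 mV.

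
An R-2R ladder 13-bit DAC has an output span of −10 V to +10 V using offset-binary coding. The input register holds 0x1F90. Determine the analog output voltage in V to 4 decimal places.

LSB = 20 V / 2^13 = 2.441 mV.
Code 0x1F90 = 8080 decimal.
V_out = (−10) + 8080 × 0.00244141 V = 9.72656 V.

9.7266 V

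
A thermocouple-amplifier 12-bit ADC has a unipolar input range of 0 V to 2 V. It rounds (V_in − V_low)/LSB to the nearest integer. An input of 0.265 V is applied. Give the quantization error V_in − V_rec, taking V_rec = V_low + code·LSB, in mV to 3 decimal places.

One LSB is 2 V / 4096 = 488.28 µV.
(V_in − V_low)/LSB = (0.265 − 0)/0.000488281 = 542.7200 → code 543 (round).
Reconstructed: 0.26513672 V.
Difference: -0.000136719 V → -0.137 mV.

-0.137 mV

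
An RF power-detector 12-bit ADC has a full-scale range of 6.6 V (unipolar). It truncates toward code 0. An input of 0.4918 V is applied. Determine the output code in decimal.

LSB = 6.6 V / 4096 = 1.611 mV.
Input sits at 305.214 steps above V_low.
So the output code is 305.

code 305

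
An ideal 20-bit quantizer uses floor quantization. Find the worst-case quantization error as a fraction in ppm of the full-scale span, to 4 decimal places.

Truncating → worst-case error = 1 LSB = V_FS/2^20, so 1e+06/1048576 = 0.953674 ppm of full scale.

0.9537 ppm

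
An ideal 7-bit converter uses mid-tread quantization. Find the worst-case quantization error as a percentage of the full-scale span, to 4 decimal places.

Rounding → worst-case error = ½ LSB = V_FS/2^8, so 100/256 = 0.390625 % of full scale.

0.3906 %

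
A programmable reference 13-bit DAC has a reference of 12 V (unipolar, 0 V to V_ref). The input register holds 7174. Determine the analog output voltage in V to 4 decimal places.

10.5088 V

LSB = 12 V / 2^13 = 1.465 mV.
V_out = 0 + 7174 × 0.00146484 V = 10.5088 V.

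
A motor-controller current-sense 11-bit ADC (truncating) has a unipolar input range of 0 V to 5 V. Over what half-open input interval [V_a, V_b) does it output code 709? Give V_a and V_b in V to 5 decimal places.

[1.73096 V, 1.73340 V)

LSB = 5/2^11 = 2.441 mV.
V_a = V_low + 709·LSB = 1.73096 V; V_b = V_low + 710·LSB = 1.7334 V.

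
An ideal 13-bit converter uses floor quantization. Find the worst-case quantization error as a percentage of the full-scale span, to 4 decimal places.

Truncating → worst-case error = 1 LSB = V_FS/2^13, so 100/8192 = 0.012207 % of full scale.

0.0122 %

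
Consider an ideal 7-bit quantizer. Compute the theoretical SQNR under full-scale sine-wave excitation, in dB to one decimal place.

43.9 dB

SNR ≈ 6.02·N + 1.76 dB = 6.02·7 + 1.76 = 43.90 dB.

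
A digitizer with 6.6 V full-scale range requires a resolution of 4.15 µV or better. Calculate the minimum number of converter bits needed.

Number of steps required ≥ 6.6 V / 4.15 µV = 1590361.45.
Need 2^N ≥ 1590361.45; 2^20 = 1048576, 2^21 = 2097152.
Minimum N = 21.

21 bits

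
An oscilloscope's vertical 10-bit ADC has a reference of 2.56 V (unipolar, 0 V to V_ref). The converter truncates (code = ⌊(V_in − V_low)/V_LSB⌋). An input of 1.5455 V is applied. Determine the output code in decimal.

code 618

With 1024 levels over 2.56 V, one step is 2.500 mV.
(V_in − V_low)/LSB = (1.5455 − 0) / 0.0025 = 618.200.
Floor → code 618.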